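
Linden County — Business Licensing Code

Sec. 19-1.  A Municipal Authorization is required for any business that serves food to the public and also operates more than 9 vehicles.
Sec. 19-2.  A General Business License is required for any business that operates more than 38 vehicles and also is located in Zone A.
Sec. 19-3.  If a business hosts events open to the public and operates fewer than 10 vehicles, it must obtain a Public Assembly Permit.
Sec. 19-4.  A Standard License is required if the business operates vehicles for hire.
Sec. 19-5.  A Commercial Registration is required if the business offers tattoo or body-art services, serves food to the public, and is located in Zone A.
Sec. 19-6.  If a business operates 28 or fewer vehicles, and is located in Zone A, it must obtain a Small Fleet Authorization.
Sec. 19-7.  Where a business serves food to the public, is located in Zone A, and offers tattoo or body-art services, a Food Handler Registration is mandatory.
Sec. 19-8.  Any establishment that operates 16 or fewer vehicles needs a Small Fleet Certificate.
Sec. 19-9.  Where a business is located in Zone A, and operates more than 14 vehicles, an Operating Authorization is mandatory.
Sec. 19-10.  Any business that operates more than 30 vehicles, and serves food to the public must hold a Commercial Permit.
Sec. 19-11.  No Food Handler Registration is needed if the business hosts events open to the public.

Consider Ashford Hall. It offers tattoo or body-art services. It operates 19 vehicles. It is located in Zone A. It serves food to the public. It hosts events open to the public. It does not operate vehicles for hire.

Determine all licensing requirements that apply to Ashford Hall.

Commercial Registration, Municipal Authorization, Operating Authorization, Small Fleet Authorization

Sec. 19-1. serves food to the public; vehicles 19 > 9 → Municipal Authorization required.
Sec. 19-2. vehicles 19 ≤ 38; is located in Zone A → General Business License not required.
Sec. 19-3. hosts events open to the public; vehicles 19 ≥ 10 → Public Assembly Permit not required.
Sec. 19-4. does not operate vehicles for hire → Standard License not required.
Sec. 19-5. offers tattoo or body-art services; serves food to the public; is located in Zone A → Commercial Registration required.
Sec. 19-6. vehicles 19 ≤ 28; is located in Zone A → Small Fleet Authorization required.
Sec. 19-7. serves food to the public; is located in Zone A; offers tattoo or body-art services → Food Handler Registration required.
Sec. 19-8. vehicles 19 > 16 → Small Fleet Certificate not required.
Sec. 19-9. is located in Zone A; vehicles 19 > 14 → Operating Authorization required.
Sec. 19-10. vehicles 19 ≤ 30; serves food to the public → Commercial Permit not required.
Sec. 19-11. hosts events open to the public → exempt from Food Handler Registration.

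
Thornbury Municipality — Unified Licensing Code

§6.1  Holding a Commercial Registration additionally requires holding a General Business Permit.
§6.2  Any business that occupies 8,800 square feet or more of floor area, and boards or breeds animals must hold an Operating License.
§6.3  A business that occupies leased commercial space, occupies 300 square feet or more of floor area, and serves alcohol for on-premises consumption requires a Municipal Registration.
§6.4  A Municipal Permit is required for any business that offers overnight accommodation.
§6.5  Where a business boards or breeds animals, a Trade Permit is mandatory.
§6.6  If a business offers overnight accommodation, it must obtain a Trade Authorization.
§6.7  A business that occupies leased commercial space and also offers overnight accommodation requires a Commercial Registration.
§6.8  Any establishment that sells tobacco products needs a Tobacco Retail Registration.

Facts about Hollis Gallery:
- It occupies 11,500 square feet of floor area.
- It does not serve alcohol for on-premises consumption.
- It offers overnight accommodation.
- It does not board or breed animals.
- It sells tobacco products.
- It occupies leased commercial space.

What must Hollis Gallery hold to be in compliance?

§6.1 Commercial Registration is required → General Business Permit also required.
§6.2 floor area 11,500 square feet ≥ 8,800 square feet; does not board or breed animals → Operating License not required.
§6.3 occupies leased commercial space; floor area 11,500 square feet ≥ 300 square feet; does not serve alcohol for on-premises consumption → Municipal Registration not required.
§6.4 offers overnight accommodation → Municipal Permit required.
§6.5 does not board or breed animals → Trade Permit not required.
§6.6 offers overnight accommodation → Trade Authorization required.
§6.7 occupies leased commercial space; offers overnight accommodation → Commercial Registration required.
§6.8 sells tobacco products → Tobacco Retail Registration required.

Commercial Registration, General Business Permit, Municipal Permit, Tobacco Retail Registration, Trade Authorization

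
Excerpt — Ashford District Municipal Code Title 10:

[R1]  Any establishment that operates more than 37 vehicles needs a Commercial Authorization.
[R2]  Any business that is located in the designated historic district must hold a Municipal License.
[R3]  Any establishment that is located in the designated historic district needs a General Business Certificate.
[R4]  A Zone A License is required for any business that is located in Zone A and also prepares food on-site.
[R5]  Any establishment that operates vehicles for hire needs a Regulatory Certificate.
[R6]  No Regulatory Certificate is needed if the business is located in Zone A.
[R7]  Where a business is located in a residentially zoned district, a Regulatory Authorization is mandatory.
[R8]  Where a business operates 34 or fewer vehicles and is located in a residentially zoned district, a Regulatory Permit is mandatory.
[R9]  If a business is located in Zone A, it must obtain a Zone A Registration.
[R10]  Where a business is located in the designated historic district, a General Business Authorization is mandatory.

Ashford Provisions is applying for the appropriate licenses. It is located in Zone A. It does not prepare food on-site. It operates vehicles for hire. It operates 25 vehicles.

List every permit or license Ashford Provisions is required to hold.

Zone A Registration

[R1] vehicles 25 ≤ 37 → Commercial Authorization not required.
[R2] is located in Zone A (not: is located in the designated historic district) → Municipal License not required.
[R3] is located in Zone A (not: is located in the designated historic district) → General Business Certificate not required.
[R4] is located in Zone A; does not prepare food on-site → Zone A License not required.
[R5] operates vehicles for hire → Regulatory Certificate required.
[R6] is located in Zone A → exempt from Regulatory Certificate.
[R7] is located in Zone A (not: is located in a residentially zoned district) → Regulatory Authorization not required.
[R8] vehicles 25 ≤ 34; is located in Zone A (not: is located in a residentially zoned district) → Regulatory Permit not required.
[R9] is located in Zone A → Zone A Registration required.
[R10] is located in Zone A (not: is located in the designated historic district) → General Business Authorization not required.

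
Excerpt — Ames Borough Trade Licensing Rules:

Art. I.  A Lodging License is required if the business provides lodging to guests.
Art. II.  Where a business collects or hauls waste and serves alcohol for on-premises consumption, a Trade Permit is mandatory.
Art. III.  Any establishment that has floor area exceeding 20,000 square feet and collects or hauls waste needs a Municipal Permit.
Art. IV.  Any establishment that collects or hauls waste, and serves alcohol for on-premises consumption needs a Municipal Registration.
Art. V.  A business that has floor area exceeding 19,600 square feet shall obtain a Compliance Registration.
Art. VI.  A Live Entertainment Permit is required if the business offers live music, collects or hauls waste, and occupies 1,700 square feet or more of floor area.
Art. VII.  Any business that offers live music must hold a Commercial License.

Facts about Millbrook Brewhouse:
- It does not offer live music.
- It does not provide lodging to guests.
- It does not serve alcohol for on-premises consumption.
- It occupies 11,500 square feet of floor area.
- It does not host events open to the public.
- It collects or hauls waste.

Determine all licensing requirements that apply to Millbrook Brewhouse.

Art. I. does not provide lodging to guests → Lodging License not required.
Art. II. collects or hauls waste; does not serve alcohol for on-premises consumption → Trade Permit not required.
Art. III. floor area 11,500 square feet ≤ 20,000 square feet; collects or hauls waste → Municipal Permit not required.
Art. IV. collects or hauls waste; does not serve alcohol for on-premises consumption → Municipal Registration not required.
Art. V. floor area 11,500 square feet ≤ 19,600 square feet → Compliance Registration not required.
Art. VI. does not offer live music; collects or hauls waste; floor area 11,500 square feet ≥ 1,700 square feet → Live Entertainment Permit not required.
Art. VII. does not offer live music → Commercial License not required.

None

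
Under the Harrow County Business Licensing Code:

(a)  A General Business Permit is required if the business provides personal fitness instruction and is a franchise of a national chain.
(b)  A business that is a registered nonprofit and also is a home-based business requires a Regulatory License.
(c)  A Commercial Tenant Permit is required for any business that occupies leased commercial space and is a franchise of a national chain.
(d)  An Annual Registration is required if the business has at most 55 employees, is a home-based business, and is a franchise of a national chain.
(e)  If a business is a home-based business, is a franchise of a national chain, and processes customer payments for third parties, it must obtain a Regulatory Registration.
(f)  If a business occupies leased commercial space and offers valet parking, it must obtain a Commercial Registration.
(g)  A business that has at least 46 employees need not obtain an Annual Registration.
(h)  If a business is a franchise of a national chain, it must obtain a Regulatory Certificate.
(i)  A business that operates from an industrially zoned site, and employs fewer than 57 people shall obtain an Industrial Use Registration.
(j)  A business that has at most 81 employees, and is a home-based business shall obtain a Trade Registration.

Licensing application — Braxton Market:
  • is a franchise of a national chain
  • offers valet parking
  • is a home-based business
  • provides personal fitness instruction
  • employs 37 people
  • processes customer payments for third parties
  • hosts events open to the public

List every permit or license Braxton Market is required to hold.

(a) provides personal fitness instruction; is a franchise of a national chain → General Business Permit required.
(b) is a franchise of a national chain (not: is a registered nonprofit); is a home-based business → Regulatory License not required.
(c) is a home-based business (not: occupies leased commercial space); is a franchise of a national chain → Commercial Tenant Permit not required.
(d) employees 37 ≤ 55; is a home-based business; is a franchise of a national chain → Annual Registration required.
(e) is a home-based business; is a franchise of a national chain; processes customer payments for third parties → Regulatory Registration required.
(f) is a home-based business (not: occupies leased commercial space); offers valet parking → Commercial Registration not required.
(g) employees 37 < 46 → Annual Registration exemption does not apply.
(h) is a franchise of a national chain → Regulatory Certificate required.
(i) is a home-based business (not: operates from an industrially zoned site); employees 37 < 57 → Industrial Use Registration not required.
(j) employees 37 ≤ 81; is a home-based business → Trade Registration required.

Annual Registration, General Business Permit, Regulatory Certificate, Regulatory Registration, Trade Registration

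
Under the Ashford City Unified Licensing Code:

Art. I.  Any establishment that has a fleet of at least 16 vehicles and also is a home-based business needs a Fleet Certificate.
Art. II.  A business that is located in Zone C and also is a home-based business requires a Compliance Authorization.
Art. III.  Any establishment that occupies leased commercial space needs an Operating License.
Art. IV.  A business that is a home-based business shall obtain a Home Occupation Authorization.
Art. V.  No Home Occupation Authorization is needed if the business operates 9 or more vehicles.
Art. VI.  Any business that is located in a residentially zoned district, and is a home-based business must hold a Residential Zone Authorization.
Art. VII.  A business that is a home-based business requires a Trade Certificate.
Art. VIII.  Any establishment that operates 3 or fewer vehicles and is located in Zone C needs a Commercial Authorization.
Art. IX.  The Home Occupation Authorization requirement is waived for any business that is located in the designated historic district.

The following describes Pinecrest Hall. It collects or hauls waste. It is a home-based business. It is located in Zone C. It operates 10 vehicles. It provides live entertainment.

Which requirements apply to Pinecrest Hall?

Compliance Authorization, Trade Certificate

Art. I. vehicles 10 < 16; is a home-based business → Fleet Certificate not required.
Art. II. is located in Zone C; is a home-based business → Compliance Authorization required.
Art. III. is a home-based business (not: occupies leased commercial space) → Operating License not required.
Art. IV. is a home-based business → Home Occupation Authorization required.
Art. V. vehicles 10 ≥ 9 → exempt from Home Occupation Authorization.
Art. VI. is located in Zone C (not: is located in a residentially zoned district); is a home-based business → Residential Zone Authorization not required.
Art. VII. is a home-based business → Trade Certificate required.
Art. VIII. vehicles 10 > 3; is located in Zone C → Commercial Authorization not required.
Art. IX. is located in Zone C (not: is located in the designated historic district) → Home Occupation Authorization exemption does not apply.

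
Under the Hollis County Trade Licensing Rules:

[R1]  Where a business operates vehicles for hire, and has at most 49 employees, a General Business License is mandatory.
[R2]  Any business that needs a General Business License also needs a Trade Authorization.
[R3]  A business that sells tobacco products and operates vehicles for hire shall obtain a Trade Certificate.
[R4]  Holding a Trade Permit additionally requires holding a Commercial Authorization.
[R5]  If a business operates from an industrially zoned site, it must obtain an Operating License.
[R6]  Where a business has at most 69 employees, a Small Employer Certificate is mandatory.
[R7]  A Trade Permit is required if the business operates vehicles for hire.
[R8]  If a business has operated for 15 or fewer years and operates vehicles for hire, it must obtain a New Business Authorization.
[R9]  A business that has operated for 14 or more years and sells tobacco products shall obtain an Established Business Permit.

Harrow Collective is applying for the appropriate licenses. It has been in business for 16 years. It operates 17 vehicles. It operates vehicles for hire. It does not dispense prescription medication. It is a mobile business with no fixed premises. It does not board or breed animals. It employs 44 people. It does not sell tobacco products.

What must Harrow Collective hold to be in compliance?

[R1] operates vehicles for hire; employees 44 ≤ 49 → General Business License required.
[R2] General Business License is required → Trade Authorization also required.
[R3] does not sell tobacco products; operates vehicles for hire → Trade Certificate not required.
[R4] Trade Permit is required → Commercial Authorization also required.
[R5] is a mobile business with no fixed premises (not: operates from an industrially zoned site) → Operating License not required.
[R6] employees 44 ≤ 69 → Small Employer Certificate required.
[R7] operates vehicles for hire → Trade Permit required.
[R8] years in business 16 > 15; operates vehicles for hire → New Business Authorization not required.
[R9] years in business 16 ≥ 14; does not sell tobacco products → Established Business Permit not required.

Commercial Authorization, General Business License, Small Employer Certificate, Trade Authorization, Trade Permit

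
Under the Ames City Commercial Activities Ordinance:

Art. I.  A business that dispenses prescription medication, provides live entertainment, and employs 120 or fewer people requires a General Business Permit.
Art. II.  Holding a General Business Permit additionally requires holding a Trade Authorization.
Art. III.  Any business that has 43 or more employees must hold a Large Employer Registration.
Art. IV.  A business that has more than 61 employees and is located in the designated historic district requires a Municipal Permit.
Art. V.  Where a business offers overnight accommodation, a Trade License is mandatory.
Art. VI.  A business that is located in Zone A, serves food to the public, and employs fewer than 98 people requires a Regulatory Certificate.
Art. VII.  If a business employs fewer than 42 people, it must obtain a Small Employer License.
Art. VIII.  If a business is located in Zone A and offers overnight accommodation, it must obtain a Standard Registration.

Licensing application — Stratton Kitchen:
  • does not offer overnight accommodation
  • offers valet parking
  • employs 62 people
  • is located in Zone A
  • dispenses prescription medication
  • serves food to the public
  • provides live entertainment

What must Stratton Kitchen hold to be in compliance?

Art. I. dispenses prescription medication; provides live entertainment; employees 62 ≤ 120 → General Business Permit required.
Art. II. General Business Permit is required → Trade Authorization also required.
Art. III. employees 62 ≥ 43 → Large Employer Registration required.
Art. IV. employees 62 > 61; is located in Zone A (not: is located in the designated historic district) → Municipal Permit not required.
Art. V. does not offer overnight accommodation → Trade License not required.
Art. VI. is located in Zone A; serves food to the public; employees 62 < 98 → Regulatory Certificate required.
Art. VII. employees 62 ≥ 42 → Small Employer License not required.
Art. VIII. is located in Zone A; does not offer overnight accommodation → Standard Registration not required.

General Business Permit, Large Employer Registration, Regulatory Certificate, Trade Authorization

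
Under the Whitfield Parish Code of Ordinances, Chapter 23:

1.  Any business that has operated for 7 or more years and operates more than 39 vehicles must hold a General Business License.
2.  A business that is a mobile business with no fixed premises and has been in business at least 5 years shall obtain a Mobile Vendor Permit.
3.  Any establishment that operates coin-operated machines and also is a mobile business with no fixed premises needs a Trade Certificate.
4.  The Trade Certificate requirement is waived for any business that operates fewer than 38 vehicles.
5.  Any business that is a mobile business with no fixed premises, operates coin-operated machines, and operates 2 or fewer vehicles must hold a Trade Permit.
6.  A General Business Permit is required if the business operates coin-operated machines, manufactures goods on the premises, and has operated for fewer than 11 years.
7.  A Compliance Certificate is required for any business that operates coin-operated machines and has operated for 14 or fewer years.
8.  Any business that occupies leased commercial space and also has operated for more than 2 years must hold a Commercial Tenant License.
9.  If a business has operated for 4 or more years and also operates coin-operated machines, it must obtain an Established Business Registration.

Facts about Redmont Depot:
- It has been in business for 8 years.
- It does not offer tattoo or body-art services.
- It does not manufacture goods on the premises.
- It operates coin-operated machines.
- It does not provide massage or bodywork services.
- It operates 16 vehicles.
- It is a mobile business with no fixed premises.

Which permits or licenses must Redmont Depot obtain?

Compliance Certificate, Established Business Registration, Mobile Vendor Permit

1. years in business 8 ≥ 7; vehicles 16 ≤ 39 → General Business License not required.
2. is a mobile business with no fixed premises; years in business 8 ≥ 5 → Mobile Vendor Permit required.
3. operates coin-operated machines; is a mobile business with no fixed premises → Trade Certificate required.
4. vehicles 16 < 38 → exempt from Trade Certificate.
5. is a mobile business with no fixed premises; operates coin-operated machines; vehicles 16 > 2 → Trade Permit not required.
6. operates coin-operated machines; does not manufacture goods on the premises; years in business 8 < 11 → General Business Permit not required.
7. operates coin-operated machines; years in business 8 ≤ 14 → Compliance Certificate required.
8. is a mobile business with no fixed premises (not: occupies leased commercial space); years in business 8 > 2 → Commercial Tenant License not required.
9. years in business 8 ≥ 4; operates coin-operated machines → Established Business Registration required.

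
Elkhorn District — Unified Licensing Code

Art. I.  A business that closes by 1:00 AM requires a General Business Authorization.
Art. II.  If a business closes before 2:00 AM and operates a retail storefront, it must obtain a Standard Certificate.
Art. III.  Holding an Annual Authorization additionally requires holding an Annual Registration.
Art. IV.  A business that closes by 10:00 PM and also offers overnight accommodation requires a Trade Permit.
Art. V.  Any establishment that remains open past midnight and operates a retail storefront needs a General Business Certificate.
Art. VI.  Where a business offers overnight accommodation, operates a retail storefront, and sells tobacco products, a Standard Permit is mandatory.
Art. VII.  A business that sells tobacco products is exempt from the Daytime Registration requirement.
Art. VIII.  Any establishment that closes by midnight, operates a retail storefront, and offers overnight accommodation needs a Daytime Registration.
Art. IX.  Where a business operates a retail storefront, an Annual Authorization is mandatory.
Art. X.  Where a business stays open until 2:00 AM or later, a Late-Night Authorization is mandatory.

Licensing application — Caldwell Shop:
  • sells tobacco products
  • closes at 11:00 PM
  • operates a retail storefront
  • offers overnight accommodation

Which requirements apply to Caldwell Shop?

Annual Authorization, Annual Registration, General Business Authorization, Standard Certificate, Standard Permit

Art. I. closes 11:00 PM, at/before 1:00 AM → General Business Authorization required.
Art. II. closes 11:00 PM, at/before 2:00 AM; operates a retail storefront → Standard Certificate required.
Art. III. Annual Authorization is required → Annual Registration also required.
Art. IV. closes 11:00 PM, after 10:00 PM; offers overnight accommodation → Trade Permit not required.
Art. V. closes 11:00 PM, at/before midnight; operates a retail storefront → General Business Certificate not required.
Art. VI. offers overnight accommodation; operates a retail storefront; sells tobacco products → Standard Permit required.
Art. VII. sells tobacco products → exempt from Daytime Registration.
Art. VIII. closes 11:00 PM, at/before midnight; operates a retail storefront; offers overnight accommodation → Daytime Registration required.
Art. IX. operates a retail storefront → Annual Authorization required.
Art. X. closes 11:00 PM, at/before 2:00 AM → Late-Night Authorization not required.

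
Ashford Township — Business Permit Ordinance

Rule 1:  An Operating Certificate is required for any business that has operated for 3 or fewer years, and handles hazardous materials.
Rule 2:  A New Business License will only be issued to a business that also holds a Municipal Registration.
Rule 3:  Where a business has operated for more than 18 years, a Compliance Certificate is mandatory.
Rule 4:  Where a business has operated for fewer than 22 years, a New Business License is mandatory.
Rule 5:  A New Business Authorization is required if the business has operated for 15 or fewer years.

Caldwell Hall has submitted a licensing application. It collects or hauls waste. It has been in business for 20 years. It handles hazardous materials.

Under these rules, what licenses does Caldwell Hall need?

Compliance Certificate, Municipal Registration, New Business License

Rule 1: years in business 20 > 3; handles hazardous materials → Operating Certificate not required.
Rule 2: New Business License is required → Municipal Registration also required.
Rule 3: years in business 20 > 18 → Compliance Certificate required.
Rule 4: years in business 20 < 22 → New Business License required.
Rule 5: years in business 20 > 15 → New Business Authorization not required.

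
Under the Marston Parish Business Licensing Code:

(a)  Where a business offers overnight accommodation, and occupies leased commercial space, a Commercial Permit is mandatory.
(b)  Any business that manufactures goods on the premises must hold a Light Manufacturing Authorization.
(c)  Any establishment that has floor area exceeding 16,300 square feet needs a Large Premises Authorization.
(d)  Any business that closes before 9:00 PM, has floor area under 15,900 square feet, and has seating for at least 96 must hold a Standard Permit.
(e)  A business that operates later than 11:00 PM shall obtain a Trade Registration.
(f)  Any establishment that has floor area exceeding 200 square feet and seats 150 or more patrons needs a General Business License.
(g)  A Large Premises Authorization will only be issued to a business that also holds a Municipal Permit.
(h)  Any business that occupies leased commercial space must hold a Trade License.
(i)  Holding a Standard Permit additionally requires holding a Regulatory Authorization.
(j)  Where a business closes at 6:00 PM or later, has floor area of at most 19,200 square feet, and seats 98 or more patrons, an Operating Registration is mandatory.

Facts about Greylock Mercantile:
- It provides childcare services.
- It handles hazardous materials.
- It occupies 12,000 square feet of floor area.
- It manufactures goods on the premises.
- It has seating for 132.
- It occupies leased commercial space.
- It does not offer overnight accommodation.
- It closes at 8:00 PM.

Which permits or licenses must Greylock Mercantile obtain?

(a) does not offer overnight accommodation; occupies leased commercial space → Commercial Permit not required.
(b) manufactures goods on the premises → Light Manufacturing Authorization required.
(c) floor area 12,000 square feet ≤ 16,300 square feet → Large Premises Authorization not required.
(d) closes 8:00 PM, at/before 9:00 PM; floor area 12,000 square feet < 15,900 square feet; seating 132 ≥ 96 → Standard Permit required.
(e) closes 8:00 PM, at/before 11:00 PM → Trade Registration not required.
(f) floor area 12,000 square feet > 200 square feet; seating 132 < 150 → General Business License not required.
(g) Large Premises Authorization is not required → no effect.
(h) occupies leased commercial space → Trade License required.
(i) Standard Permit is required → Regulatory Authorization also required.
(j) closes 8:00 PM, after 6:00 PM; floor area 12,000 square feet ≤ 19,200 square feet; seating 132 ≥ 98 → Operating Registration required.

Light Manufacturing Authorization, Operating Registration, Regulatory Authorization, Standard Permit, Trade License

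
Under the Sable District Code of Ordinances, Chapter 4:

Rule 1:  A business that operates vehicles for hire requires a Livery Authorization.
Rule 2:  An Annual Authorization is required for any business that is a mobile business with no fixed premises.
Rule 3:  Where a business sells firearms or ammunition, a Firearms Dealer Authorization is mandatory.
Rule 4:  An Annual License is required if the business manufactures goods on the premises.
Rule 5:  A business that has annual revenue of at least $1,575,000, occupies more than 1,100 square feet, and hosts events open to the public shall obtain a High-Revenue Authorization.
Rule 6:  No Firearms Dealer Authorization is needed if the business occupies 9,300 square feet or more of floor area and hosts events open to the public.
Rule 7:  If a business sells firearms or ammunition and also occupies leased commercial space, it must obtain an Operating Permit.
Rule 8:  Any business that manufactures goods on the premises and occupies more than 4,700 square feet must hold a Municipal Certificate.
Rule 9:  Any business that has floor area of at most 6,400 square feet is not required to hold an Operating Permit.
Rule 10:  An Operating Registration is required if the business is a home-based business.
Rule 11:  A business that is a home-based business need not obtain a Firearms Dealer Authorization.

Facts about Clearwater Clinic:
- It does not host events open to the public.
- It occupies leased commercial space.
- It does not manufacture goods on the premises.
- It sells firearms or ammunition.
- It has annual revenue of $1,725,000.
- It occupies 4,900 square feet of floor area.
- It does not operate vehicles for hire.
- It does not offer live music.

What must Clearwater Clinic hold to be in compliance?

Rule 1: does not operate vehicles for hire → Livery Authorization not required.
Rule 2: occupies leased commercial space (not: is a mobile business with no fixed premises) → Annual Authorization not required.
Rule 3: sells firearms or ammunition → Firearms Dealer Authorization required.
Rule 4: does not manufacture goods on the premises → Annual License not required.
Rule 5: revenue $1,725,000 ≥ $1,575,000; floor area 4,900 square feet > 1,100 square feet; does not host events open to the public → High-Revenue Authorization not required.
Rule 6: floor area 4,900 square feet < 9,300 square feet; does not host events open to the public → Firearms Dealer Authorization exemption does not apply.
Rule 7: sells firearms or ammunition; occupies leased commercial space → Operating Permit required.
Rule 8: does not manufacture goods on the premises; floor area 4,900 square feet > 4,700 square feet → Municipal Certificate not required.
Rule 9: floor area 4,900 square feet ≤ 6,400 square feet → exempt from Operating Permit.
Rule 10: occupies leased commercial space (not: is a home-based business) → Operating Registration not required.
Rule 11: occupies leased commercial space (not: is a home-based business) → Firearms Dealer Authorization exemption does not apply.

Firearms Dealer Authorization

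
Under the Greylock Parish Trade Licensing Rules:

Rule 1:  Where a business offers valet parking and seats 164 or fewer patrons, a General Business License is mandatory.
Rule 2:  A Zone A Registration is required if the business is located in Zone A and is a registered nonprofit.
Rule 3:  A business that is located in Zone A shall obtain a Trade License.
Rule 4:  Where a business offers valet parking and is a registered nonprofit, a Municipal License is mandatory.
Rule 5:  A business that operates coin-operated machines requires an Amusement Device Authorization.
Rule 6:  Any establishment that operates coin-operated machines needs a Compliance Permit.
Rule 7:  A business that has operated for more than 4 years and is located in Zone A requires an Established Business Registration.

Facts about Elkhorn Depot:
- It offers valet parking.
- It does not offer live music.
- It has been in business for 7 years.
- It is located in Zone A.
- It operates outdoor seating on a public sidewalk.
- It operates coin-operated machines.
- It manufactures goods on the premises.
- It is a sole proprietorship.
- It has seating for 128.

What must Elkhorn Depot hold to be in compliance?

Amusement Device Authorization, Compliance Permit, Established Business Registration, General Business License, Trade License

Rule 1: offers valet parking; seating 128 ≤ 164 → General Business License required.
Rule 2: is located in Zone A; is a sole proprietorship (not: is a registered nonprofit) → Zone A Registration not required.
Rule 3: is located in Zone A → Trade License required.
Rule 4: offers valet parking; is a sole proprietorship (not: is a registered nonprofit) → Municipal License not required.
Rule 5: operates coin-operated machines → Amusement Device Authorization required.
Rule 6: operates coin-operated machines → Compliance Permit required.
Rule 7: years in business 7 > 4; is located in Zone A → Established Business Registration required.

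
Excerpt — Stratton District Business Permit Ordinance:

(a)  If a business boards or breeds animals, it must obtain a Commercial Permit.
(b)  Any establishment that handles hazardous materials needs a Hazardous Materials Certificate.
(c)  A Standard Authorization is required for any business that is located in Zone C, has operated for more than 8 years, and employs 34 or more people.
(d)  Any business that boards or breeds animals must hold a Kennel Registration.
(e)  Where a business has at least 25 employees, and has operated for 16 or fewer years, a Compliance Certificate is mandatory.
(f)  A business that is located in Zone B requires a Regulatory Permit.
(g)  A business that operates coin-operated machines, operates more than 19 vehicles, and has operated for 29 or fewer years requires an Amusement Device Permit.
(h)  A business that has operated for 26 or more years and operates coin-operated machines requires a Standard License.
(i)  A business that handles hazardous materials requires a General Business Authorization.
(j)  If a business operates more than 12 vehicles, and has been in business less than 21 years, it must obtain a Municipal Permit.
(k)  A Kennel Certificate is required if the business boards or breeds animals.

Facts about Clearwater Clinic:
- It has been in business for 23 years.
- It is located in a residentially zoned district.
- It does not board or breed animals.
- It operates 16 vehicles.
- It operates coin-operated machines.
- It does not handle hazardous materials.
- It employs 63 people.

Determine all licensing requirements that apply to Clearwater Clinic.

(a) does not board or breed animals → Commercial Permit not required.
(b) does not handle hazardous materials → Hazardous Materials Certificate not required.
(c) is located in a residentially zoned district (not: is located in Zone C); years in business 23 > 8; employees 63 ≥ 34 → Standard Authorization not required.
(d) does not board or breed animals → Kennel Registration not required.
(e) employees 63 ≥ 25; years in business 23 > 16 → Compliance Certificate not required.
(f) is located in a residentially zoned district (not: is located in Zone B) → Regulatory Permit not required.
(g) operates coin-operated machines; vehicles 16 ≤ 19; years in business 23 ≤ 29 → Amusement Device Permit not required.
(h) years in business 23 < 26; operates coin-operated machines → Standard License not required.
(i) does not handle hazardous materials → General Business Authorization not required.
(j) vehicles 16 > 12; years in business 23 ≥ 21 → Municipal Permit not required.
(k) does not board or breed animals → Kennel Certificate not required.

None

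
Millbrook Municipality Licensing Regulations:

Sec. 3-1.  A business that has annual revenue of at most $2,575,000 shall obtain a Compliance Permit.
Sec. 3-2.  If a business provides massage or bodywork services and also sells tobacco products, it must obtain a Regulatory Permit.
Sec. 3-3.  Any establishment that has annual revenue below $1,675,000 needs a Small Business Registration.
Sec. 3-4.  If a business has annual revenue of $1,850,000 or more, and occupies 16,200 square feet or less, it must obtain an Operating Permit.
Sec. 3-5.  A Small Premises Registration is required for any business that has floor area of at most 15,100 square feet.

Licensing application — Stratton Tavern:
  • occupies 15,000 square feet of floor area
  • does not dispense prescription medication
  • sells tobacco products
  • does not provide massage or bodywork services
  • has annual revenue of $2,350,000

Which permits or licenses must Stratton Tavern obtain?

Compliance Permit, Operating Permit, Small Premises Registration

Sec. 3-1. revenue $2,350,000 ≤ $2,575,000 → Compliance Permit required.
Sec. 3-2. does not provide massage or bodywork services; sells tobacco products → Regulatory Permit not required.
Sec. 3-3. revenue $2,350,000 ≥ $1,675,000 → Small Business Registration not required.
Sec. 3-4. revenue $2,350,000 ≥ $1,850,000; floor area 15,000 square feet ≤ 16,200 square feet → Operating Permit required.
Sec. 3-5. floor area 15,000 square feet ≤ 15,100 square feet → Small Premises Registration required.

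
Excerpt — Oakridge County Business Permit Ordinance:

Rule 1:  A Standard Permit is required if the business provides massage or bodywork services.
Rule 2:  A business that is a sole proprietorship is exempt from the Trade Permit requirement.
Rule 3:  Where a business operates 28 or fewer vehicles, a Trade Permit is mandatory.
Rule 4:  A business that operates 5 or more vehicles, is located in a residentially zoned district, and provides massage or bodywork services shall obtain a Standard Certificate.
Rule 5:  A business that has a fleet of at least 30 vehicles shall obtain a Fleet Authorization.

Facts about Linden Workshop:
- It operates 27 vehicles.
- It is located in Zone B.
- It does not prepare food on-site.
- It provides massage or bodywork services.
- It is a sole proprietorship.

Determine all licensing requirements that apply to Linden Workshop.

Rule 1: provides massage or bodywork services → Standard Permit required.
Rule 2: is a sole proprietorship → exempt from Trade Permit.
Rule 3: vehicles 27 ≤ 28 → Trade Permit required.
Rule 4: vehicles 27 ≥ 5; is located in Zone B (not: is located in a residentially zoned district); provides massage or bodywork services → Standard Certificate not required.
Rule 5: vehicles 27 < 30 → Fleet Authorization not required.

Standard Permit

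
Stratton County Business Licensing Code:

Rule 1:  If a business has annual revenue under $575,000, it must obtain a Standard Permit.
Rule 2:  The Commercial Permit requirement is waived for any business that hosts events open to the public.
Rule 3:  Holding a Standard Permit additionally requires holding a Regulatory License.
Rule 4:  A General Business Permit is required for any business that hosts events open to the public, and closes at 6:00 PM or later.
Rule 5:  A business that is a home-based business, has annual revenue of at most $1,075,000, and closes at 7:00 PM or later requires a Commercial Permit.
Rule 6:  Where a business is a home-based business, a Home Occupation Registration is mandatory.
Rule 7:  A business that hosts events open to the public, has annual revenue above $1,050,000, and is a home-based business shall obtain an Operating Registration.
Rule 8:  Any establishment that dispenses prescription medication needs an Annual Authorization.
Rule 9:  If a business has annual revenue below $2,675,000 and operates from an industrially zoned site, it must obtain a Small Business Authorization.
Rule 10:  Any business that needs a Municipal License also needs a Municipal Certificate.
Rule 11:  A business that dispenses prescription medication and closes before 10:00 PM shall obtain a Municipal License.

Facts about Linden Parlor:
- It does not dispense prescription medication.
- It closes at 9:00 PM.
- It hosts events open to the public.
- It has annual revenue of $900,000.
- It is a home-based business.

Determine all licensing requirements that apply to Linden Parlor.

Rule 1: revenue $900,000 ≥ $575,000 → Standard Permit not required.
Rule 2: hosts events open to the public → exempt from Commercial Permit.
Rule 3: Standard Permit is not required → no effect.
Rule 4: hosts events open to the public; closes 9:00 PM, after 6:00 PM → General Business Permit required.
Rule 5: is a home-based business; revenue $900,000 ≤ $1,075,000; closes 9:00 PM, after 7:00 PM → Commercial Permit required.
Rule 6: is a home-based business → Home Occupation Registration required.
Rule 7: hosts events open to the public; revenue $900,000 ≤ $1,050,000; is a home-based business → Operating Registration not required.
Rule 8: does not dispense prescription medication → Annual Authorization not required.
Rule 9: revenue $900,000 < $2,675,000; is a home-based business (not: operates from an industrially zoned site) → Small Business Authorization not required.
Rule 10: Municipal License is not required → no effect.
Rule 11: does not dispense prescription medication; closes 9:00 PM, at/before 10:00 PM → Municipal License not required.

General Business Permit, Home Occupation Registration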